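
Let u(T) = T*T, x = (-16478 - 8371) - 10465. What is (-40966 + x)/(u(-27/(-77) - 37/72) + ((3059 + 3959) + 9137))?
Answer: -468907439616/99307973021 ≈ -4.7217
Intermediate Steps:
x = -35314 (x = -24849 - 10465 = -35314)
u(T) = T²
(-40966 + x)/(u(-27/(-77) - 37/72) + ((3059 + 3959) + 9137)) = (-40966 - 35314)/((-27/(-77) - 37/72)² + ((3059 + 3959) + 9137)) = -76280/((-27*(-1/77) - 37*1/72)² + (7018 + 9137)) = -76280/((27/77 - 37/72)² + 16155) = -76280/((-905/5544)² + 16155) = -76280/(819025/30735936 + 16155) = -76280/496539865105/30735936 = -76280*30735936/496539865105 = -468907439616/99307973021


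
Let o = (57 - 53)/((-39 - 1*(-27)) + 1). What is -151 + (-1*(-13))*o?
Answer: -1713/11 ≈ -155.73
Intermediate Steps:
o = -4/11 (o = 4/((-39 + 27) + 1) = 4/(-12 + 1) = 4/(-11) = 4*(-1/11) = -4/11 ≈ -0.36364)
-151 + (-1*(-13))*o = -151 - 1*(-13)*(-4/11) = -151 + 13*(-4/11) = -151 - 52/11 = -1713/11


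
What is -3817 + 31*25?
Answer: -3042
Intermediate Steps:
-3817 + 31*25 = -3817 + 775 = -3042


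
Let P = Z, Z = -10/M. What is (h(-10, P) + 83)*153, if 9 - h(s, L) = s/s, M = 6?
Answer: 13923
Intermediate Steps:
Z = -5/3 (Z = -10/6 = -10*⅙ = -5/3 ≈ -1.6667)
P = -5/3 ≈ -1.6667
h(s, L) = 8 (h(s, L) = 9 - s/s = 9 - 1*1 = 9 - 1 = 8)
(h(-10, P) + 83)*153 = (8 + 83)*153 = 91*153 = 13923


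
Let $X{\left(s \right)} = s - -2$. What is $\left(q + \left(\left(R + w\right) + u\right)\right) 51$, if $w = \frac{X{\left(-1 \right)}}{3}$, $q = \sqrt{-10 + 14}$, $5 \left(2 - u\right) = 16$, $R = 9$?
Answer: $\frac{2584}{5} \approx 516.8$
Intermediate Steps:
$X{\left(s \right)} = 2 + s$ ($X{\left(s \right)} = s + 2 = 2 + s$)
$u = - \frac{6}{5}$ ($u = 2 - \frac{16}{5} = - \frac{6}{5} \approx -1.2$)
$q = 2$ ($q = \sqrt{4} = 2$)
$w = \frac{1}{3}$ ($w = \frac{2 - 1}{3} = 1 \cdot \frac{1}{3} = \frac{1}{3} \approx 0.33333$)
$\left(q + \left(\left(R + w\right) + u\right)\right) 51 = \left(2 + \left(\left(9 + \frac{1}{3}\right) - \frac{6}{5}\right)\right) 51 = \left(2 + \left(\frac{28}{3} - \frac{6}{5}\right)\right) 51 = \left(2 + \frac{122}{15}\right) 51 = \frac{152}{15} \cdot 51 = \frac{2584}{5}$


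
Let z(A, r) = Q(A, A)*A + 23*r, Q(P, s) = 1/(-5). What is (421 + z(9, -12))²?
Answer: 512656/25 ≈ 20506.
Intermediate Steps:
Q(P, s) = -⅕
z(A, r) = 23*r - A/5 (z(A, r) = -A/5 + 23*r = 23*r - A/5)
(421 + z(9, -12))² = (421 + (23*(-12) - ⅕*9))² = (421 + (-276 - 9/5))² = (421 - 1389/5)² = (716/5)² = 512656/25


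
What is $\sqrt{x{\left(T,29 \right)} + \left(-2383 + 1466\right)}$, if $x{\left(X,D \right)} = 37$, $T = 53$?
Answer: $4 i \sqrt{55} \approx 29.665 i$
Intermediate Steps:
$\sqrt{x{\left(T,29 \right)} + \left(-2383 + 1466\right)} = \sqrt{37 + \left(-2383 + 1466\right)} = \sqrt{37 - 917} = \sqrt{-880} = 4 i \sqrt{55}$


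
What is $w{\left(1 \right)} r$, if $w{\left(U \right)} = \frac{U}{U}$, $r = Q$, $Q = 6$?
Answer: $6$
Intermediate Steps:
$r = 6$
$w{\left(U \right)} = 1$
$w{\left(1 \right)} r = 1 \cdot 6 = 6$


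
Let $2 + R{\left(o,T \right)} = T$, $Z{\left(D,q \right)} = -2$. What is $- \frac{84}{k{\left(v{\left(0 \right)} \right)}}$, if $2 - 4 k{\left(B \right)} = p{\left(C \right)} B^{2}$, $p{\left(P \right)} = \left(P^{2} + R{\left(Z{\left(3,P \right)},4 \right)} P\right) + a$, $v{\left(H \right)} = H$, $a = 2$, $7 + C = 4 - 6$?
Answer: $-168$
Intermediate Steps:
$C = -9$ ($C = -7 + \left(4 - 6\right) = -7 - 2 = -9$)
$R{\left(o,T \right)} = -2 + T$
$p{\left(P \right)} = 2 + P^{2} + 2 P$ ($p{\left(P \right)} = \left(P^{2} + \left(-2 + 4\right) P\right) + 2 = \left(P^{2} + 2 P\right) + 2 = 2 + P^{2} + 2 P$)
$k{\left(B \right)} = \frac{1}{2} - \frac{65 B^{2}}{4}$ ($k{\left(B \right)} = \frac{1}{2} - \frac{\left(2 + \left(-9\right)^{2} + 2 \left(-9\right)\right) B^{2}}{4} = \frac{1}{2} - \frac{\left(2 + 81 - 18\right) B^{2}}{4} = \frac{1}{2} - \frac{65 B^{2}}{4}$)
$- \frac{84}{k{\left(v{\left(0 \right)} \right)}} = - \frac{84}{\frac{1}{2} - \frac{65 \cdot 0^{2}}{4}} = - \frac{84}{\frac{1}{2} - 0} = - \frac{84}{\frac{1}{2} + 0} = - 84 \frac{1}{\frac{1}{2}} = \left(-84\right) 2 = -168$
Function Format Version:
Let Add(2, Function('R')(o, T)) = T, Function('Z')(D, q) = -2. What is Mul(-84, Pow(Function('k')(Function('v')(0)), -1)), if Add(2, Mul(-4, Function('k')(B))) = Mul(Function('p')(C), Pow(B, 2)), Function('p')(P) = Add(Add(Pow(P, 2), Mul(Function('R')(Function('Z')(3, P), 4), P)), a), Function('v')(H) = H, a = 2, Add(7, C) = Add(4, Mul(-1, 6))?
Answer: -168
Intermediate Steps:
C = -9 (C = Add(-7, Add(4, Mul(-1, 6))) = Add(-7, Add(4, -6)) = Add(-7, -2) = -9)
Function('R')(o, T) = Add(-2, T)
Function('p')(P) = Add(2, Pow(P, 2), Mul(2, P)) (Function('p')(P) = Add(Add(Pow(P, 2), Mul(Add(-2, 4), P)), 2) = Add(Add(Pow(P, 2), Mul(2, P)), 2) = Add(2, Pow(P, 2), Mul(2, P)))
Function('k')(B) = Add(Rational(1, 2), Mul(Rational(-65, 4), Pow(B, 2))) (Function('k')(B) = Add(Rational(1, 2), Mul(Rational(-1, 4), Mul(Add(2, Pow(-9, 2), Mul(2, -9)), Pow(B, 2)))) = Add(Rational(1, 2), Mul(Rational(-1, 4), Mul(Add(2, 81, -18), Pow(B, 2)))) = Add(Rational(1, 2), Mul(Rational(-1, 4), Mul(65, Pow(B, 2)))) = Add(Rational(1, 2), Mul(Rational(-65, 4), Pow(B, 2))))
Mul(-84, Pow(Function('k')(Function('v')(0)), -1)) = Mul(-84, Pow(Add(Rational(1, 2), Mul(Rational(-65, 4), Pow(0, 2))), -1)) = Mul(-84, Pow(Add(Rational(1, 2), Mul(Rational(-65, 4), 0)), -1)) = Mul(-84, Pow(Add(Rational(1, 2), 0), -1)) = Mul(-84, Pow(Rational(1, 2), -1)) = Mul(-84, 2) = -168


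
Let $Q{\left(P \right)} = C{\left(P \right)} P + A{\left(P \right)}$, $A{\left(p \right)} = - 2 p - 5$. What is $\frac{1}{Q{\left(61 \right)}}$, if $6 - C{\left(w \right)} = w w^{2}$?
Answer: $- \frac{1}{13845602} \approx -7.2225 \cdot 10^{-8}$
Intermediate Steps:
$C{\left(w \right)} = 6 - w^{3}$ ($C{\left(w \right)} = 6 - w w^{2} = 6 - w^{3}$)
$A{\left(p \right)} = -5 - 2 p$
$Q{\left(P \right)} = -5 - 2 P + P \left(6 - P^{3}\right)$ ($Q{\left(P \right)} = \left(6 - P^{3}\right) P - \left(5 + 2 P\right) = P \left(6 - P^{3}\right) - \left(5 + 2 P\right) = -5 - 2 P + P \left(6 - P^{3}\right)$)
$\frac{1}{Q{\left(61 \right)}} = \frac{1}{-5 - 61^{4} + 4 \cdot 61} = \frac{1}{-5 - 13845841 + 244} = \frac{1}{-13845602} = - \frac{1}{13845602}$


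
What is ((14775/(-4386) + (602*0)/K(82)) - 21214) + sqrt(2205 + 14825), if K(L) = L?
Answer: -31019793/1462 + sqrt(17030) ≈ -21087.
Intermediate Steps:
((14775/(-4386) + (602*0)/K(82)) - 21214) + sqrt(2205 + 14825) = ((14775/(-4386) + (602*0)/82) - 21214) + sqrt(2205 + 14825) = ((14775*(-1/4386) + 0*(1/82)) - 21214) + sqrt(17030) = ((-4925/1462 + 0) - 21214) + sqrt(17030) = (-4925/1462 - 21214) + sqrt(17030) = -31019793/1462 + sqrt(17030)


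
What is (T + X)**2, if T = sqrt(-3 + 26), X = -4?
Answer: (4 - sqrt(23))**2 ≈ 0.63335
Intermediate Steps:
T = sqrt(23) ≈ 4.7958
(T + X)**2 = (sqrt(23) - 4)**2 = (-4 + sqrt(23))**2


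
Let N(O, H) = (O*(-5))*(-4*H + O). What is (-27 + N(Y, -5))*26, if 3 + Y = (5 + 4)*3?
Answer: -137982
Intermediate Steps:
Y = 24 (Y = -3 + (5 + 4)*3 = -3 + 9*3 = -3 + 27 = 24)
N(O, H) = -5*O*(O - 4*H) (N(O, H) = (-5*O)*(O - 4*H) = -5*O*(O - 4*H))
(-27 + N(Y, -5))*26 = (-27 + 5*24*(-1*24 + 4*(-5)))*26 = (-27 + 5*24*(-24 - 20))*26 = (-27 + 5*24*(-44))*26 = (-27 - 5280)*26 = -5307*26 = -137982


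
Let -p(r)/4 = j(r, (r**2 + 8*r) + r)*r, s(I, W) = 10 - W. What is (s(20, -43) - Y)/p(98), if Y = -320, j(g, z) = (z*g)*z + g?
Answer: -373/4224077263952 ≈ -8.8303e-11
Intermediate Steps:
j(g, z) = g + g*z**2 (j(g, z) = (g*z)*z + g = g*z**2 + g = g + g*z**2)
p(r) = -4*r**2*(1 + (r**2 + 9*r)**2) (p(r) = -4*r*(1 + ((r**2 + 8*r) + r)**2)*r = -4*r*(1 + (r**2 + 9*r)**2)*r = -4*r**2*(1 + (r**2 + 9*r)**2))
(s(20, -43) - Y)/p(98) = ((10 - 1*(-43)) - 1*(-320))/((4*98**2*(-1 - 1*98**2*(9 + 98)**2))) = ((10 + 43) + 320)/((4*9604*(-1 - 1*9604*107**2))) = (53 + 320)/((4*9604*(-1 - 1*9604*11449))) = 373/((4*9604*(-1 - 109956196))) = 373/((4*9604*(-109956197))) = 373/(-4224077263952) = 373*(-1/4224077263952) = -373/4224077263952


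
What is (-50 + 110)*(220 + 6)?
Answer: 13560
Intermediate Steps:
(-50 + 110)*(220 + 6) = 60*226 = 13560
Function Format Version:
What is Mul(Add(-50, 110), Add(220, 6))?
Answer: 13560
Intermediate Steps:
Mul(Add(-50, 110), Add(220, 6)) = Mul(60, 226) = 13560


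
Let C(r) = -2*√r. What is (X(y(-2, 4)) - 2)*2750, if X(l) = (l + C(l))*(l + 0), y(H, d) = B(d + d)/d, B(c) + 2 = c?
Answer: 1375/2 - 4125*√6 ≈ -9416.6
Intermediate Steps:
B(c) = -2 + c
y(H, d) = (-2 + 2*d)/d (y(H, d) = (-2 + (d + d))/d = (-2 + 2*d)/d)
X(l) = l*(l - 2*√l) (X(l) = (l - 2*√l)*(l + 0) = (l - 2*√l)*l = l*(l - 2*√l))
(X(y(-2, 4)) - 2)*2750 = (((2 - 2/4)² - 2*(2 - 2/4)^(3/2)) - 2)*2750 = (((2 - 2*¼)² - 2*(2 - 2*¼)^(3/2)) - 2)*2750 = (((2 - ½)² - 2*(2 - ½)^(3/2)) - 2)*2750 = (((3/2)² - 3*√6/2) - 2)*2750 = ((9/4 - 3*√6/2) - 2)*2750 = (¼ - 3*√6/2)*2750 = 1375/2 - 4125*√6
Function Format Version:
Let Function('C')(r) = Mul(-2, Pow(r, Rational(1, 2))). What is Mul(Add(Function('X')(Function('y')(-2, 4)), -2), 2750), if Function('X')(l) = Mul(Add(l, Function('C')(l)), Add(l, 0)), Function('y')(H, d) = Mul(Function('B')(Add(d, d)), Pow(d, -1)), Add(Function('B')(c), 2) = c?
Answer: Add(Rational(1375, 2), Mul(-4125, Pow(6, Rational(1, 2)))) ≈ -9416.6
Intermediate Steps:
Function('B')(c) = Add(-2, c)
Function('y')(H, d) = Mul(Pow(d, -1), Add(-2, Mul(2, d))) (Function('y')(H, d) = Mul(Add(-2, Add(d, d)), Pow(d, -1)) = Mul(Add(-2, Mul(2, d)), Pow(d, -1)) = Mul(Pow(d, -1), Add(-2, Mul(2, d))))
Function('X')(l) = Mul(l, Add(l, Mul(-2, Pow(l, Rational(1, 2))))) (Function('X')(l) = Mul(Add(l, Mul(-2, Pow(l, Rational(1, 2)))), Add(l, 0)) = Mul(Add(l, Mul(-2, Pow(l, Rational(1, 2)))), l) = Mul(l, Add(l, Mul(-2, Pow(l, Rational(1, 2))))))
Mul(Add(Function('X')(Function('y')(-2, 4)), -2), 2750) = Mul(Add(Add(Pow(Add(2, Mul(-2, Pow(4, -1))), 2), Mul(-2, Pow(Add(2, Mul(-2, Pow(4, -1))), Rational(3, 2)))), -2), 2750) = Mul(Add(Add(Pow(Add(2, Mul(-2, Rational(1, 4))), 2), Mul(-2, Pow(Add(2, Mul(-2, Rational(1, 4))), Rational(3, 2)))), -2), 2750) = Mul(Add(Add(Pow(Add(2, Rational(-1, 2)), 2), Mul(-2, Pow(Add(2, Rational(-1, 2)), Rational(3, 2)))), -2), 2750) = Mul(Add(Add(Pow(Rational(3, 2), 2), Mul(-2, Pow(Rational(3, 2), Rational(3, 2)))), -2), 2750) = Mul(Add(Add(Rational(9, 4), Mul(-2, Mul(Rational(3, 4), Pow(6, Rational(1, 2))))), -2), 2750) = Mul(Add(Add(Rational(9, 4), Mul(Rational(-3, 2), Pow(6, Rational(1, 2)))), -2), 2750) = Mul(Add(Rational(1, 4), Mul(Rational(-3, 2), Pow(6, Rational(1, 2)))), 2750) = Add(Rational(1375, 2), Mul(-4125, Pow(6, Rational(1, 2))))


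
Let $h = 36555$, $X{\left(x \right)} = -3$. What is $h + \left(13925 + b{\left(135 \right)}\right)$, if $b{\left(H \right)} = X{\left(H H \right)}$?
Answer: $50477$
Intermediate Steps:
$b{\left(H \right)} = -3$
$h + \left(13925 + b{\left(135 \right)}\right) = 36555 + \left(13925 - 3\right) = 36555 + 13922 = 50477$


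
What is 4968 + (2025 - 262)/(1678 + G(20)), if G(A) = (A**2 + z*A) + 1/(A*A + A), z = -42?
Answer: 2583906708/519961 ≈ 4969.4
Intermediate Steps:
G(A) = A**2 + 1/(A + A**2) - 42*A (G(A) = (A**2 - 42*A) + 1/(A*A + A) = (A**2 - 42*A) + 1/(A**2 + A) = (A**2 - 42*A) + 1/(A + A**2) = A**2 + 1/(A + A**2) - 42*A)
4968 + (2025 - 262)/(1678 + G(20)) = 4968 + (2025 - 262)/(1678 + (1 + 20**4 - 42*20**2 - 41*20**3)/(20*(1 + 20))) = 4968 + 1763/(1678 + (1/20)*(1 + 160000 - 42*400 - 41*8000)/21) = 4968 + 1763/(1678 + (1/20)*(1/21)*(1 + 160000 - 16800 - 328000)) = 4968 + 1763/(1678 + (1/20)*(1/21)*(-184799)) = 4968 + 1763/(1678 - 184799/420) = 4968 + 1763/(519961/420) = 4968 + 1763*(420/519961) = 4968 + 740460/519961 = 2583906708/519961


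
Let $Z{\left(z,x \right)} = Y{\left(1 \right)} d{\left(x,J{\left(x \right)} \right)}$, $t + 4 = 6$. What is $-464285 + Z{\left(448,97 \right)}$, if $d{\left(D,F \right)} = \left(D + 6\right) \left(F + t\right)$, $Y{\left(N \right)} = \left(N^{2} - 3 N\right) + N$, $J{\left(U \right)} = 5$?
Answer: $-465006$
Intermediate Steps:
$t = 2$ ($t = -4 + 6 = 2$)
$Y{\left(N \right)} = N^{2} - 2 N$
$d{\left(D,F \right)} = \left(2 + F\right) \left(6 + D\right)$ ($d{\left(D,F \right)} = \left(D + 6\right) \left(F + 2\right) = \left(6 + D\right) \left(2 + F\right) = \left(2 + F\right) \left(6 + D\right)$)
$Z{\left(z,x \right)} = -42 - 7 x$ ($Z{\left(z,x \right)} = 1 \left(-2 + 1\right) \left(12 + 2 x + 6 \cdot 5 + x 5\right) = 1 \left(-1\right) \left(12 + 2 x + 30 + 5 x\right) = - (42 + 7 x) = -42 - 7 x$)
$-464285 + Z{\left(448,97 \right)} = -464285 - 721 = -465006$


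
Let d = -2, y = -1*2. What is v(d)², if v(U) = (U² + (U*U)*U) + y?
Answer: 36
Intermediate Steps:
y = -2
v(U) = -2 + U² + U³ (v(U) = (U² + (U*U)*U) - 2 = (U² + U²*U) - 2 = (U² + U³) - 2 = -2 + U² + U³)
v(d)² = (-2 + (-2)² + (-2)³)² = (-2 + 4 - 8)² = (-6)² = 36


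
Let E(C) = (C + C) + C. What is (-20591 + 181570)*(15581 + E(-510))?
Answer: 2261915929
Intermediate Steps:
E(C) = 3*C (E(C) = 2*C + C = 3*C)
(-20591 + 181570)*(15581 + E(-510)) = (-20591 + 181570)*(15581 + 3*(-510)) = 160979*(15581 - 1530) = 160979*14051 = 2261915929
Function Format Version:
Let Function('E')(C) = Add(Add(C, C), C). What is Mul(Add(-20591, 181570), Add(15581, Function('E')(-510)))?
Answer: 2261915929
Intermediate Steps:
Function('E')(C) = Mul(3, C) (Function('E')(C) = Add(Mul(2, C), C) = Mul(3, C))
Mul(Add(-20591, 181570), Add(15581, Function('E')(-510))) = Mul(Add(-20591, 181570), Add(15581, Mul(3, -510))) = Mul(160979, Add(15581, -1530)) = Mul(160979, 14051) = 2261915929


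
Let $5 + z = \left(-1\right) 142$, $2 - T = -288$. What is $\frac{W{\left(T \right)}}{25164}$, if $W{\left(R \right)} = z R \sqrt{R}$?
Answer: $- \frac{7105 \sqrt{290}}{4194} \approx -28.849$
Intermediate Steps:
$T = 290$ ($T = 2 - -288 = 2 + 288 = 290$)
$z = -147$ ($z = -5 - 142 = -147$)
$W{\left(R \right)} = - 147 R^{\frac{3}{2}}$ ($W{\left(R \right)} = - 147 R \sqrt{R} = - 147 R^{\frac{3}{2}}$)
$\frac{W{\left(T \right)}}{25164} = \frac{\left(-147\right) 290^{\frac{3}{2}}}{25164} = - 147 \cdot 290 \sqrt{290} \cdot \frac{1}{25164} = - 42630 \sqrt{290} \cdot \frac{1}{25164} = - \frac{7105 \sqrt{290}}{4194}$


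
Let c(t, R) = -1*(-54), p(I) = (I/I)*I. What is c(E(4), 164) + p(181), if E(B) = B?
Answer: 235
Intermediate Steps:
p(I) = I (p(I) = 1*I = I)
c(t, R) = 54
c(E(4), 164) + p(181) = 54 + 181 = 235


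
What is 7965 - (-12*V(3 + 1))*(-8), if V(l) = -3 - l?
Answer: 8637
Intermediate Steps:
7965 - (-12*V(3 + 1))*(-8) = 7965 - (-12*(-3 - (3 + 1)))*(-8) = 7965 - (-12*(-3 - 1*4))*(-8) = 7965 - (-12*(-3 - 4))*(-8) = 7965 - (-12*(-7))*(-8) = 7965 - 84*(-8) = 7965 - 1*(-672) = 7965 + 672 = 8637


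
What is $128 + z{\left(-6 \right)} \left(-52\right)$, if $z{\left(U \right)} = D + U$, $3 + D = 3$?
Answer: $440$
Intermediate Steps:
$D = 0$ ($D = -3 + 3 = 0$)
$z{\left(U \right)} = U$ ($z{\left(U \right)} = 0 + U = U$)
$128 + z{\left(-6 \right)} \left(-52\right) = 128 - -312 = 128 + 312 = 440$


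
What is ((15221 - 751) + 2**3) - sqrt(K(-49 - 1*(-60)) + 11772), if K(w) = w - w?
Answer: 14478 - 6*sqrt(327) ≈ 14370.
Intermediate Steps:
K(w) = 0
((15221 - 751) + 2**3) - sqrt(K(-49 - 1*(-60)) + 11772) = ((15221 - 751) + 2**3) - sqrt(0 + 11772) = (14470 + 8) - sqrt(11772) = 14478 - 6*sqrt(327)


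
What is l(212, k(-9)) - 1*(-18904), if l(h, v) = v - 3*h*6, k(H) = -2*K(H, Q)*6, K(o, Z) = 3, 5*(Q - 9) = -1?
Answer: 15052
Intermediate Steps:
Q = 44/5 (Q = 9 + (⅕)*(-1) = 9 - ⅕ = 44/5 ≈ 8.8000)
k(H) = -36 (k(H) = -2*3*6 = -6*6 = -36)
l(h, v) = v - 18*h
l(212, k(-9)) - 1*(-18904) = (-36 - 18*212) - 1*(-18904) = (-36 - 3816) + 18904 = -3852 + 18904 = 15052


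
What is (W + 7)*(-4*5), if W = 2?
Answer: -180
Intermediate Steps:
(W + 7)*(-4*5) = (2 + 7)*(-4*5) = 9*(-20) = -180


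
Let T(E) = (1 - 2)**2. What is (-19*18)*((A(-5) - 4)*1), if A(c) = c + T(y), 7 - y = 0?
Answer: 2736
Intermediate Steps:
y = 7 (y = 7 - 1*0 = 7 + 0 = 7)
T(E) = 1 (T(E) = (-1)**2 = 1)
A(c) = 1 + c (A(c) = c + 1 = 1 + c)
(-19*18)*((A(-5) - 4)*1) = (-19*18)*(((1 - 5) - 4)*1) = -342*(-4 - 4) = -(-2736) = -342*(-8) = 2736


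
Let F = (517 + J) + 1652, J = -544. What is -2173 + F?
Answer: -548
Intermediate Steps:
F = 1625 (F = (517 - 544) + 1652 = -27 + 1652 = 1625)
-2173 + F = -2173 + 1625 = -548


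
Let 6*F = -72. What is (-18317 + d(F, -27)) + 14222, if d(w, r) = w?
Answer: -4107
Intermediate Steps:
F = -12 (F = (1/6)*(-72) = -12)
(-18317 + d(F, -27)) + 14222 = (-18317 - 12) + 14222 = -18329 + 14222 = -4107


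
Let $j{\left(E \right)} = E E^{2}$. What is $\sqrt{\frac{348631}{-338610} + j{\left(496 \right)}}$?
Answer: $\frac{\sqrt{13990865621689602690}}{338610} \approx 11046.0$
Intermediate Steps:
$j{\left(E \right)} = E^{3}$
$\sqrt{\frac{348631}{-338610} + j{\left(496 \right)}} = \sqrt{\frac{348631}{-338610} + 496^{3}} = \sqrt{348631 \left(- \frac{1}{338610}\right) + 122023936} = \sqrt{- \frac{348631}{338610} + 122023936} = \sqrt{\frac{41318524620329}{338610}} = \frac{\sqrt{13990865621689602690}}{338610}$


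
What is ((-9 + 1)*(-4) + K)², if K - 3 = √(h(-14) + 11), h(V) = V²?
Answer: 1432 + 210*√23 ≈ 2439.1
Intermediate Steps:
K = 3 + 3*√23 (K = 3 + √((-14)² + 11) = 3 + √(196 + 11) = 3 + √207 = 3 + 3*√23 ≈ 17.387)
((-9 + 1)*(-4) + K)² = ((-9 + 1)*(-4) + (3 + 3*√23))² = (-8*(-4) + (3 + 3*√23))² = (32 + (3 + 3*√23))² = (35 + 3*√23)²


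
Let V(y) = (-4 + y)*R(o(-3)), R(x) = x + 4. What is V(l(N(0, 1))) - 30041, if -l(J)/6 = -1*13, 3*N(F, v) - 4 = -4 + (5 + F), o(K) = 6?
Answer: -29301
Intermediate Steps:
R(x) = 4 + x
N(F, v) = 5/3 + F/3 (N(F, v) = 4/3 + (-4 + (5 + F))/3 = 4/3 + (1 + F)/3 = 4/3 + (⅓ + F/3) = 5/3 + F/3)
l(J) = 78 (l(J) = -(-6)*13 = -6*(-13) = 78)
V(y) = -40 + 10*y (V(y) = (-4 + y)*(4 + 6) = (-4 + y)*10 = -40 + 10*y)
V(l(N(0, 1))) - 30041 = (-40 + 10*78) - 30041 = (-40 + 780) - 30041 = 740 - 30041 = -29301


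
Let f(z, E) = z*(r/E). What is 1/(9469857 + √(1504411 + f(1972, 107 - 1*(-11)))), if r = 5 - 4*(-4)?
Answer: 558721563/5291013215645536 - √5238076345/5291013215645536 ≈ 1.0558e-7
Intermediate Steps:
r = 21 (r = 5 + 16 = 21)
f(z, E) = 21*z/E (f(z, E) = z*(21/E) = 21*z/E)
1/(9469857 + √(1504411 + f(1972, 107 - 1*(-11)))) = 1/(9469857 + √(1504411 + 21*1972/(107 - 1*(-11)))) = 1/(9469857 + √(1504411 + 21*1972/(107 + 11))) = 1/(9469857 + √(1504411 + 21*1972/118)) = 1/(9469857 + √(1504411 + 21*1972*(1/118))) = 1/(9469857 + √(1504411 + 20706/59)) = 1/(9469857 + √(88780955/59)) = 1/(9469857 + √5238076345/59)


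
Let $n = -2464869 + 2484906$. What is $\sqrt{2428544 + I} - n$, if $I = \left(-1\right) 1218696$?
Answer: $-20037 + 2 \sqrt{302462} \approx -18937.0$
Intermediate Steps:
$I = -1218696$
$n = 20037$
$\sqrt{2428544 + I} - n = \sqrt{2428544 - 1218696} - 20037 = \sqrt{1209848} - 20037 = 2 \sqrt{302462} - 20037 = -20037 + 2 \sqrt{302462}$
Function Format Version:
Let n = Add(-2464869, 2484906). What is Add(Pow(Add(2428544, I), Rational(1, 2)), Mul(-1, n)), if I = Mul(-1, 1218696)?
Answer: Add(-20037, Mul(2, Pow(302462, Rational(1, 2)))) ≈ -18937.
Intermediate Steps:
I = -1218696
n = 20037
Add(Pow(Add(2428544, I), Rational(1, 2)), Mul(-1, n)) = Add(Pow(Add(2428544, -1218696), Rational(1, 2)), Mul(-1, 20037)) = Add(Pow(1209848, Rational(1, 2)), -20037) = Add(Mul(2, Pow(302462, Rational(1, 2))), -20037) = Add(-20037, Mul(2, Pow(302462, Rational(1, 2))))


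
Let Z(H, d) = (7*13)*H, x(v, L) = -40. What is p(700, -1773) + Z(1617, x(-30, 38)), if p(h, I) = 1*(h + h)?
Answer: 148547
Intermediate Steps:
p(h, I) = 2*h (p(h, I) = 1*(2*h) = 2*h)
Z(H, d) = 91*H
p(700, -1773) + Z(1617, x(-30, 38)) = 2*700 + 91*1617 = 1400 + 147147 = 148547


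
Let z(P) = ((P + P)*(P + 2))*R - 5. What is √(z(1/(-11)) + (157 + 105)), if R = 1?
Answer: √31055/11 ≈ 16.020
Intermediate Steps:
z(P) = -5 + 2*P*(2 + P) (z(P) = ((P + P)*(P + 2))*1 - 5 = ((2*P)*(2 + P))*1 - 5 = (2*P*(2 + P))*1 - 5 = 2*P*(2 + P) - 5 = -5 + 2*P*(2 + P))
√(z(1/(-11)) + (157 + 105)) = √((-5 + 2*(1/(-11))² + 4/(-11)) + (157 + 105)) = √((-5 + 2*(-1/11)² + 4*(-1/11)) + 262) = √((-5 + 2*(1/121) - 4/11) + 262) = √((-5 + 2/121 - 4/11) + 262) = √(-647/121 + 262) = √(31055/121) = √31055/11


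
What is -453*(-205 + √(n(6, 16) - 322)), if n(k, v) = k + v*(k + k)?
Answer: 92865 - 906*I*√31 ≈ 92865.0 - 5044.4*I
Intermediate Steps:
n(k, v) = k + 2*k*v (n(k, v) = k + v*(2*k) = k + 2*k*v)
-453*(-205 + √(n(6, 16) - 322)) = -453*(-205 + √(6*(1 + 2*16) - 322)) = -453*(-205 + √(6*(1 + 32) - 322)) = -453*(-205 + √(6*33 - 322)) = -453*(-205 + √(198 - 322)) = -453*(-205 + √(-124)) = -453*(-205 + 2*I*√31) = 92865 - 906*I*√31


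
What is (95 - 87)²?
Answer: 64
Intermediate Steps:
(95 - 87)² = 8² = 64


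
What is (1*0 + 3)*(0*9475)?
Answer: 0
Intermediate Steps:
(1*0 + 3)*(0*9475) = (0 + 3)*0 = 3*0 = 0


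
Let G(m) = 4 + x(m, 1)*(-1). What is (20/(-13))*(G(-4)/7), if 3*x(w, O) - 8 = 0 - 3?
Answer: -20/39 ≈ -0.51282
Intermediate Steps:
x(w, O) = 5/3 (x(w, O) = 8/3 + (0 - 3)/3 = 8/3 + (⅓)*(-3) = 8/3 - 1 = 5/3)
G(m) = 7/3 (G(m) = 4 + (5/3)*(-1) = 4 - 5/3 = 7/3)
(20/(-13))*(G(-4)/7) = (20/(-13))*((7/3)/7) = (20*(-1/13))*((7/3)*(⅐)) = -20/13*⅓ = -20/39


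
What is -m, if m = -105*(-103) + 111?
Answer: -10926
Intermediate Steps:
m = 10926 (m = 10815 + 111 = 10926)
-m = -1*10926 = -10926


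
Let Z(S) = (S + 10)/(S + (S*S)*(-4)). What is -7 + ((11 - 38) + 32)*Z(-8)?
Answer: -929/132 ≈ -7.0379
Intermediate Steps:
Z(S) = (10 + S)/(S - 4*S²) (Z(S) = (10 + S)/(S + S²*(-4)) = (10 + S)/(S - 4*S²))
-7 + ((11 - 38) + 32)*Z(-8) = -7 + ((11 - 38) + 32)*((-10 - 1*(-8))/((-8)*(-1 + 4*(-8)))) = -7 + (-27 + 32)*(-(-10 + 8)/(8*(-1 - 32))) = -7 + 5*(-⅛*(-2)/(-33)) = -7 + 5*(-⅛*(-1/33)*(-2)) = -7 + 5*(-1/132) = -7 - 5/132 = -929/132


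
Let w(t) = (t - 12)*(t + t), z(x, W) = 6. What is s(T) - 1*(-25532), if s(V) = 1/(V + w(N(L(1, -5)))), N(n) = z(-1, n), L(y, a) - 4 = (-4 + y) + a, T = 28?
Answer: 1123407/44 ≈ 25532.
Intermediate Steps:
L(y, a) = a + y (L(y, a) = 4 + ((-4 + y) + a) = 4 + (-4 + a + y) = a + y)
N(n) = 6
w(t) = 2*t*(-12 + t) (w(t) = (-12 + t)*(2*t) = 2*t*(-12 + t))
s(V) = 1/(-72 + V) (s(V) = 1/(V + 2*6*(-12 + 6)) = 1/(V + 2*6*(-6)) = 1/(V - 72) = 1/(-72 + V))
s(T) - 1*(-25532) = 1/(-72 + 28) - 1*(-25532) = 1/(-44) + 25532 = -1/44 + 25532 = 1123407/44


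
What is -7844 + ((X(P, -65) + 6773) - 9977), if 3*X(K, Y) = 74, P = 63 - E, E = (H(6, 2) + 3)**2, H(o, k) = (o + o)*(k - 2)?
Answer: -33070/3 ≈ -11023.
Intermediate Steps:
H(o, k) = 2*o*(-2 + k) (H(o, k) = (2*o)*(-2 + k) = 2*o*(-2 + k))
E = 9 (E = (2*6*(-2 + 2) + 3)**2 = (2*6*0 + 3)**2 = (0 + 3)**2 = 3**2 = 9)
P = 54 (P = 63 - 1*9 = 63 - 9 = 54)
X(K, Y) = 74/3 (X(K, Y) = (1/3)*74 = 74/3)
-7844 + ((X(P, -65) + 6773) - 9977) = -7844 + ((74/3 + 6773) - 9977) = -7844 + (20393/3 - 9977) = -7844 - 9538/3 = -33070/3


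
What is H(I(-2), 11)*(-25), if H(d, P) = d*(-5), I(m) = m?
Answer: -250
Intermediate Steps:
H(d, P) = -5*d
H(I(-2), 11)*(-25) = -5*(-2)*(-25) = 10*(-25) = -250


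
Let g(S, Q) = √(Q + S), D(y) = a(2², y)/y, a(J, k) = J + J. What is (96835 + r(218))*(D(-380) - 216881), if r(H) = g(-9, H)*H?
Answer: -399031799799/19 - 4491605946*√209/95 ≈ -2.1685e+10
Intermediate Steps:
a(J, k) = 2*J
D(y) = 8/y (D(y) = (2*2²)/y = (2*4)/y = 8/y)
r(H) = H*√(-9 + H) (r(H) = √(H - 9)*H = √(-9 + H)*H = H*√(-9 + H))
(96835 + r(218))*(D(-380) - 216881) = (96835 + 218*√(-9 + 218))*(8/(-380) - 216881) = (96835 + 218*√209)*(8*(-1/380) - 216881) = (96835 + 218*√209)*(-2/95 - 216881) = (96835 + 218*√209)*(-20603697/95) = -399031799799/19 - 4491605946*√209/95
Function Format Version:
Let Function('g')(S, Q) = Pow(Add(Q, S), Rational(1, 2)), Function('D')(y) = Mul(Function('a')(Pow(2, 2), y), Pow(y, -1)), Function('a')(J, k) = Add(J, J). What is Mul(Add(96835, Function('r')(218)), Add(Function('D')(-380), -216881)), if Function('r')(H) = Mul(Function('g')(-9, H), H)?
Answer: Add(Rational(-399031799799, 19), Mul(Rational(-4491605946, 95), Pow(209, Rational(1, 2)))) ≈ -2.1685e+10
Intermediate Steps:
Function('a')(J, k) = Mul(2, J)
Function('D')(y) = Mul(8, Pow(y, -1)) (Function('D')(y) = Mul(Mul(2, Pow(2, 2)), Pow(y, -1)) = Mul(Mul(2, 4), Pow(y, -1)) = Mul(8, Pow(y, -1)))
Function('r')(H) = Mul(H, Pow(Add(-9, H), Rational(1, 2))) (Function('r')(H) = Mul(Pow(Add(H, -9), Rational(1, 2)), H) = Mul(Pow(Add(-9, H), Rational(1, 2)), H) = Mul(H, Pow(Add(-9, H), Rational(1, 2))))
Mul(Add(96835, Function('r')(218)), Add(Function('D')(-380), -216881)) = Mul(Add(96835, Mul(218, Pow(Add(-9, 218), Rational(1, 2)))), Add(Mul(8, Pow(-380, -1)), -216881)) = Mul(Add(96835, Mul(218, Pow(209, Rational(1, 2)))), Add(Mul(8, Rational(-1, 380)), -216881)) = Mul(Add(96835, Mul(218, Pow(209, Rational(1, 2)))), Add(Rational(-2, 95), -216881)) = Mul(Add(96835, Mul(218, Pow(209, Rational(1, 2)))), Rational(-20603697, 95)) = Add(Rational(-399031799799, 19), Mul(Rational(-4491605946, 95), Pow(209, Rational(1, 2))))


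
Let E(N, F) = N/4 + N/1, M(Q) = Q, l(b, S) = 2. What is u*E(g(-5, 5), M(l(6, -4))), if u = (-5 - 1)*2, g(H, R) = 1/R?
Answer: -3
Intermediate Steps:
E(N, F) = 5*N/4 (E(N, F) = N*(¼) + N*1 = N/4 + N = 5*N/4)
u = -12 (u = -6*2 = -12)
u*E(g(-5, 5), M(l(6, -4))) = -15/5 = -12*¼ = -3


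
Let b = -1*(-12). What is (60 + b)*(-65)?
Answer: -4680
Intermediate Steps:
b = 12
(60 + b)*(-65) = (60 + 12)*(-65) = 72*(-65) = -4680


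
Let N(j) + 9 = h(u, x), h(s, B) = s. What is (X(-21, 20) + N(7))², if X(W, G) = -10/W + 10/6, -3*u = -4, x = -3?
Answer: 13456/441 ≈ 30.512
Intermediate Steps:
u = 4/3 (u = -⅓*(-4) = 4/3 ≈ 1.3333)
N(j) = -23/3 (N(j) = -9 + 4/3 = -23/3)
X(W, G) = 5/3 - 10/W (X(W, G) = -10/W + 10*(⅙) = -10/W + 5/3 = 5/3 - 10/W)
(X(-21, 20) + N(7))² = ((5/3 - 10/(-21)) - 23/3)² = ((5/3 - 10*(-1/21)) - 23/3)² = ((5/3 + 10/21) - 23/3)² = (15/7 - 23/3)² = (-116/21)² = 13456/441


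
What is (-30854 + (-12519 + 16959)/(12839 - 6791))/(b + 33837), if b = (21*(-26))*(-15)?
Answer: -7775023/10590804 ≈ -0.73413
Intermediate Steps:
b = 8190 (b = -546*(-15) = 8190)
(-30854 + (-12519 + 16959)/(12839 - 6791))/(b + 33837) = (-30854 + (-12519 + 16959)/(12839 - 6791))/(8190 + 33837) = (-30854 + 4440/6048)/42027 = (-30854 + 4440*(1/6048))*(1/42027) = (-30854 + 185/252)*(1/42027) = -7775023/252*1/42027 = -7775023/10590804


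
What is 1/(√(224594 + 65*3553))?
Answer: √455539/455539 ≈ 0.0014816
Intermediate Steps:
1/(√(224594 + 65*3553)) = 1/(√(224594 + 230945)) = 1/(√455539) = √455539/455539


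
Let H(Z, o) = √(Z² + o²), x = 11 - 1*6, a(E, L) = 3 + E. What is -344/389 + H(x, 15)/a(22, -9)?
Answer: -344/389 + √10/5 ≈ -0.25186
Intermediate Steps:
x = 5 (x = 11 - 6 = 5)
-344/389 + H(x, 15)/a(22, -9) = -344/389 + √(5² + 15²)/(3 + 22) = -344*1/389 + √(25 + 225)/25 = -344/389 + √250*(1/25) = -344/389 + (5*√10)*(1/25) = -344/389 + √10/5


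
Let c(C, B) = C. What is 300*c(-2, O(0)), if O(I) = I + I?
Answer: -600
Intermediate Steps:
O(I) = 2*I
300*c(-2, O(0)) = 300*(-2) = -600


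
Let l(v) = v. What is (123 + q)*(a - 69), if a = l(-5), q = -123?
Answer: 0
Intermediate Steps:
a = -5
(123 + q)*(a - 69) = (123 - 123)*(-5 - 69) = 0*(-74) = 0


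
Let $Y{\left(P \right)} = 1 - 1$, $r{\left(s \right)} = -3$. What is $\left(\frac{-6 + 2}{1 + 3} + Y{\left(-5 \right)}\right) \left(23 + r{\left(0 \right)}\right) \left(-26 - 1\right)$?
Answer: $540$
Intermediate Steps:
$Y{\left(P \right)} = 0$
$\left(\frac{-6 + 2}{1 + 3} + Y{\left(-5 \right)}\right) \left(23 + r{\left(0 \right)}\right) \left(-26 - 1\right) = \left(\frac{-6 + 2}{1 + 3} + 0\right) \left(23 - 3\right) \left(-26 - 1\right) = \left(- \frac{4}{4} + 0\right) 20 \left(-26 + \left(-17 + 16\right)\right) = \left(\left(-4\right) \frac{1}{4} + 0\right) 20 \left(-26 - 1\right) = \left(-1 + 0\right) 20 \left(-27\right) = \left(-1\right) 20 \left(-27\right) = \left(-20\right) \left(-27\right) = 540$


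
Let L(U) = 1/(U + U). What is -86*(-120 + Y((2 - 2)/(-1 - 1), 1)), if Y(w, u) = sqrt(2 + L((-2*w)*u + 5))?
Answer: 10320 - 43*sqrt(210)/5 ≈ 10195.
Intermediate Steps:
L(U) = 1/(2*U)
Y(w, u) = sqrt(2 + 1/(2*(5 - 2*u*w))) (Y(w, u) = sqrt(2 + 1/(2*((-2*w)*u + 5))) = sqrt(2 + 1/(2*(-2*u*w + 5))) = sqrt(2 + 1/(2*(5 - 2*u*w))))
-86*(-120 + Y((2 - 2)/(-1 - 1), 1)) = -86*(-120 + sqrt(2 - 1/(2*(-5 + 2*1*((2 - 2)/(-1 - 1)))))) = -86*(-120 + sqrt(2 - 1/(2*(-5 + 2*1*(0/(-2)))))) = -86*(-120 + sqrt(2 - 1/(2*(-5 + 2*1*(0*(-1/2)))))) = -86*(-120 + sqrt(2 - 1/(2*(-5 + 2*1*0)))) = -86*(-120 + sqrt(2 - 1/(2*(-5 + 0)))) = -86*(-120 + sqrt(2 - 1/2/(-5))) = -86*(-120 + sqrt(2 - 1/2*(-1/5))) = -86*(-120 + sqrt(2 + 1/10)) = -86*(-120 + sqrt(21/10)) = -86*(-120 + sqrt(210)/10) = 10320 - 43*sqrt(210)/5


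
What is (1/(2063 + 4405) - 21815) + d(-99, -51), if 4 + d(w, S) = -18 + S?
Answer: -141571583/6468 ≈ -21888.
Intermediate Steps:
d(w, S) = -22 + S (d(w, S) = -4 + (-18 + S) = -22 + S)
(1/(2063 + 4405) - 21815) + d(-99, -51) = (1/(2063 + 4405) - 21815) + (-22 - 51) = (1/6468 - 21815) - 73 = -141099419/6468 - 73 = -141571583/6468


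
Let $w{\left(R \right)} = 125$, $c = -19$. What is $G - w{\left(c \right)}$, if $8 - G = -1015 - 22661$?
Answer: $23559$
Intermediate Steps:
$G = 23684$ ($G = 8 - \left(-1015 - 22661\right) = 8 - -23676 = 8 + 23676 = 23684$)
$G - w{\left(c \right)} = 23684 - 125 = 23559$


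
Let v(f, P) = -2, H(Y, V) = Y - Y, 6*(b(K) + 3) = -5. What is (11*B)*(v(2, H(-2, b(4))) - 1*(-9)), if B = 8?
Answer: 616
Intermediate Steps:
b(K) = -23/6 (b(K) = -3 + (⅙)*(-5) = -3 - ⅚ = -23/6)
H(Y, V) = 0
(11*B)*(v(2, H(-2, b(4))) - 1*(-9)) = (11*8)*(-2 - 1*(-9)) = 88*(-2 + 9) = 88*7 = 616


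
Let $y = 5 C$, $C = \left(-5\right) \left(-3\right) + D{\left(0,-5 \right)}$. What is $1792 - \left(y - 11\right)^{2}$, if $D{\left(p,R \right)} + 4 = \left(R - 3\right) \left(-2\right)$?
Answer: $-13584$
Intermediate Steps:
$D{\left(p,R \right)} = 2 - 2 R$ ($D{\left(p,R \right)} = -4 + \left(R - 3\right) \left(-2\right) = -4 + \left(-3 + R\right) \left(-2\right) = -4 - \left(-6 + 2 R\right) = 2 - 2 R$)
$C = 27$ ($C = \left(-5\right) \left(-3\right) + \left(2 - -10\right) = 15 + \left(2 + 10\right) = 15 + 12 = 27$)
$y = 135$ ($y = 5 \cdot 27 = 135$)
$1792 - \left(y - 11\right)^{2} = 1792 - \left(135 - 11\right)^{2} = 1792 - 124^{2} = 1792 - 15376 = -13584$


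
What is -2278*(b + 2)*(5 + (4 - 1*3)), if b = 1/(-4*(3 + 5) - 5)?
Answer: -997764/37 ≈ -26967.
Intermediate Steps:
b = -1/37 (b = 1/(-4*8 - 5) = 1/(-32 - 5) = 1/(-37) = -1/37 ≈ -0.027027)
-2278*(b + 2)*(5 + (4 - 1*3)) = -2278*(-1/37 + 2)*(5 + (4 - 1*3)) = -166294*(5 + (4 - 3))/37 = -166294*(5 + 1)/37 = -166294*6/37 = -2278*438/37 = -997764/37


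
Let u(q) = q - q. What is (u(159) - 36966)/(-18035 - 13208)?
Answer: 36966/31243 ≈ 1.1832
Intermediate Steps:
u(q) = 0
(u(159) - 36966)/(-18035 - 13208) = (0 - 36966)/(-18035 - 13208) = -36966/(-31243) = -36966*(-1/31243) = 36966/31243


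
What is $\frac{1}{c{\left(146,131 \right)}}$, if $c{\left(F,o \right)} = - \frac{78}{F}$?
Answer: $- \frac{73}{39} \approx -1.8718$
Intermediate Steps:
$\frac{1}{c{\left(146,131 \right)}} = \frac{1}{\left(-78\right) \frac{1}{146}} = \frac{1}{- \frac{39}{73}} = - \frac{73}{39}$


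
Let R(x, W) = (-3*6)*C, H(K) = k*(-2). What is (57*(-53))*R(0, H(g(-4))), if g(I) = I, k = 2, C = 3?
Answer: 163134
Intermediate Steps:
H(K) = -4 (H(K) = 2*(-2) = -4)
R(x, W) = -54 (R(x, W) = -3*6*3 = -18*3 = -54)
(57*(-53))*R(0, H(g(-4))) = (57*(-53))*(-54) = -3021*(-54) = 163134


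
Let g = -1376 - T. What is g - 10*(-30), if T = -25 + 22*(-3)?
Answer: -985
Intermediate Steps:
T = -91 (T = -25 - 66 = -91)
g = -1285 (g = -1376 - 1*(-91) = -1376 + 91 = -1285)
g - 10*(-30) = -1285 - 10*(-30) = -1285 + 300 = -985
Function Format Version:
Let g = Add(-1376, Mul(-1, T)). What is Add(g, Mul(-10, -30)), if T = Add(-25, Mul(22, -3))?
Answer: -985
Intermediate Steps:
T = -91 (T = Add(-25, -66) = -91)
g = -1285 (g = Add(-1376, Mul(-1, -91)) = Add(-1376, 91) = -1285)
Add(g, Mul(-10, -30)) = Add(-1285, Mul(-10, -30)) = Add(-1285, 300) = -985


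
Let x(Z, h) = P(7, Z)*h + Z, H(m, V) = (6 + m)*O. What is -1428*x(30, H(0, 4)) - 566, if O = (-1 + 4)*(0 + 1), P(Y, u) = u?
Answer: -814526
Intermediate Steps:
O = 3 (O = 3*1 = 3)
H(m, V) = 18 + 3*m (H(m, V) = (6 + m)*3 = 18 + 3*m)
x(Z, h) = Z + Z*h (x(Z, h) = Z*h + Z = Z + Z*h)
-1428*x(30, H(0, 4)) - 566 = -42840*(1 + (18 + 3*0)) - 566 = -42840*(1 + (18 + 0)) - 566 = -42840*(1 + 18) - 566 = -42840*19 - 566 = -1428*570 - 566 = -813960 - 566 = -814526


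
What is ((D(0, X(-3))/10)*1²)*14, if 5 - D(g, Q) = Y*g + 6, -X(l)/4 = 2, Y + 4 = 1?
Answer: -7/5 ≈ -1.4000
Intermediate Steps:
Y = -3 (Y = -4 + 1 = -3)
X(l) = -8 (X(l) = -4*2 = -8)
D(g, Q) = -1 + 3*g (D(g, Q) = 5 - (-3*g + 6) = 5 - (6 - 3*g) = 5 + (-6 + 3*g) = -1 + 3*g)
((D(0, X(-3))/10)*1²)*14 = (((-1 + 3*0)/10)*1²)*14 = (((-1 + 0)*(⅒))*1)*14 = (-1*⅒*1)*14 = -⅒*1*14 = -⅒*14 = -7/5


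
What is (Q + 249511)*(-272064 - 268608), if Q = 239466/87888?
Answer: -247011209803776/1831 ≈ -1.3491e+11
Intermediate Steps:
Q = 39911/14648 (Q = 239466*(1/87888) = 39911/14648 ≈ 2.7247)
(Q + 249511)*(-272064 - 268608) = (39911/14648 + 249511)*(-272064 - 268608) = (3654877039/14648)*(-540672) = -247011209803776/1831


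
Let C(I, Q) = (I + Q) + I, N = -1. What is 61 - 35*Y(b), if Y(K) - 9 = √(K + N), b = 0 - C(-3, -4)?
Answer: -359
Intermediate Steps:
C(I, Q) = Q + 2*I
b = 10 (b = 0 - (-4 + 2*(-3)) = 0 - (-4 - 6) = 0 - 1*(-10) = 0 + 10 = 10)
Y(K) = 9 + √(-1 + K) (Y(K) = 9 + √(K - 1) = 9 + √(-1 + K))
61 - 35*Y(b) = 61 - 35*(9 + √(-1 + 10)) = 61 - 35*(9 + √9) = 61 - 35*(9 + 3) = 61 - 35*12 = 61 - 420 = -359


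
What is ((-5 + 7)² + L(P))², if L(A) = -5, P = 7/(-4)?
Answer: 1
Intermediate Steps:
P = -7/4 (P = 7*(-¼) = -7/4 ≈ -1.7500)
((-5 + 7)² + L(P))² = ((-5 + 7)² - 5)² = (2² - 5)² = (4 - 5)² = (-1)² = 1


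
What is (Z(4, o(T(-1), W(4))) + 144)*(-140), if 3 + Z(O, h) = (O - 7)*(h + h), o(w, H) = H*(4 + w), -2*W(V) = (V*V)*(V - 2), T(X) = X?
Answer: -60060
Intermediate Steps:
W(V) = -V**2*(-2 + V)/2 (W(V) = -V*V*(V - 2)/2 = -V**2*(-2 + V)/2)
Z(O, h) = -3 + 2*h*(-7 + O) (Z(O, h) = -3 + (O - 7)*(h + h) = -3 + (-7 + O)*(2*h) = -3 + 2*h*(-7 + O))
(Z(4, o(T(-1), W(4))) + 144)*(-140) = ((-3 - 14*(1/2)*4**2*(2 - 1*4)*(4 - 1) + 2*4*(((1/2)*4**2*(2 - 1*4))*(4 - 1))) + 144)*(-140) = ((-3 - 14*(1/2)*16*(2 - 4)*3 + 2*4*(((1/2)*16*(2 - 4))*3)) + 144)*(-140) = ((-3 - 14*(1/2)*16*(-2)*3 + 2*4*(((1/2)*16*(-2))*3)) + 144)*(-140) = ((-3 - (-224)*3 + 2*4*(-16*3)) + 144)*(-140) = ((-3 - 14*(-48) + 2*4*(-48)) + 144)*(-140) = ((-3 + 672 - 384) + 144)*(-140) = (285 + 144)*(-140) = 429*(-140) = -60060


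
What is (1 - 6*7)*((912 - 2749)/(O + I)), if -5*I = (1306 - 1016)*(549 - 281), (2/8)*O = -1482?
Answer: -6847/1952 ≈ -3.5077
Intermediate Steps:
O = -5928 (O = 4*(-1482) = -5928)
I = -15544 (I = -(1306 - 1016)*(549 - 281)/5 = -58*268 = -⅕*77720 = -15544)
(1 - 6*7)*((912 - 2749)/(O + I)) = (1 - 6*7)*((912 - 2749)/(-5928 - 15544)) = (1 - 42)*(-1837/(-21472)) = -(-75317)*(-1)/21472 = -41*167/1952 = -6847/1952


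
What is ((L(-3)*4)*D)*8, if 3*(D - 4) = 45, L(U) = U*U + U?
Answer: 3648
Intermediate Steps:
L(U) = U + U**2 (L(U) = U**2 + U = U + U**2)
D = 19 (D = 4 + (1/3)*45 = 4 + 15 = 19)
((L(-3)*4)*D)*8 = ((-3*(1 - 3)*4)*19)*8 = ((-3*(-2)*4)*19)*8 = ((6*4)*19)*8 = (24*19)*8 = 456*8 = 3648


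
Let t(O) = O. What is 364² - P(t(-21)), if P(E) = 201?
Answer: 132295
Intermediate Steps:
364² - P(t(-21)) = 364² - 1*201 = 132496 - 201 = 132295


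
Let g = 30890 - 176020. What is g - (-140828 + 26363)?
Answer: -30665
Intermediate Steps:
g = -145130
g - (-140828 + 26363) = -145130 - (-140828 + 26363) = -145130 - 1*(-114465) = -145130 + 114465 = -30665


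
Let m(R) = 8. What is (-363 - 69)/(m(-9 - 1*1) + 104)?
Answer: -27/7 ≈ -3.8571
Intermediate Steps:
(-363 - 69)/(m(-9 - 1*1) + 104) = (-363 - 69)/(8 + 104) = -432/112 = -432*1/112 = -27/7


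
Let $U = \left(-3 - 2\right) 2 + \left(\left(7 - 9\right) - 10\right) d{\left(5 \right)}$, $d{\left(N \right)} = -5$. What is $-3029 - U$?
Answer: $-3079$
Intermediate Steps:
$U = 50$ ($U = \left(-3 - 2\right) 2 + \left(\left(7 - 9\right) - 10\right) \left(-5\right) = \left(-5\right) 2 + \left(\left(7 - 9\right) - 10\right) \left(-5\right) = -10 + \left(-2 - 10\right) \left(-5\right) = -10 - -60 = -10 + 60 = 50$)
$-3029 - U = -3029 - 50 = -3079$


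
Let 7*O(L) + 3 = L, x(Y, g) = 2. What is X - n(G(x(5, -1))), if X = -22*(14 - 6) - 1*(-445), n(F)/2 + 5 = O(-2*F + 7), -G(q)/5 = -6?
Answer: 295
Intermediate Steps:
G(q) = 30 (G(q) = -5*(-6) = 30)
O(L) = -3/7 + L/7
n(F) = -62/7 - 4*F/7 (n(F) = -10 + 2*(-3/7 + (-2*F + 7)/7) = -10 + 2*(-3/7 + (7 - 2*F)/7) = -10 + 2*(-3/7 + (1 - 2*F/7)) = -10 + 2*(4/7 - 2*F/7) = -10 + (8/7 - 4*F/7) = -62/7 - 4*F/7)
X = 269 (X = -22*8 + 445 = -176 + 445 = 269)
X - n(G(x(5, -1))) = 269 - (-62/7 - 4/7*30) = 269 - (-62/7 - 120/7) = 269 - 1*(-26) = 269 + 26 = 295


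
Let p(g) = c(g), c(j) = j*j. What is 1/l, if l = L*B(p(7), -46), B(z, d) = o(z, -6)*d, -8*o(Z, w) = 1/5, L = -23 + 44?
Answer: 20/483 ≈ 0.041408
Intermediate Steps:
L = 21
c(j) = j**2
p(g) = g**2
o(Z, w) = -1/40 (o(Z, w) = -1/8/5 = -1/8*1/5 = -1/40)
B(z, d) = -d/40
l = 483/20 (l = 21*(-1/40*(-46)) = 21*(23/20) = 483/20 ≈ 24.150)
1/l = 1/(483/20) = 20/483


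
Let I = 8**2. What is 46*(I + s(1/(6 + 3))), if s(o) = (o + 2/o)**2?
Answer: 1460638/81 ≈ 18033.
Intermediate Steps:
I = 64
46*(I + s(1/(6 + 3))) = 46*(64 + (2 + (1/(6 + 3))**2)**2/(1/(6 + 3))**2) = 46*(64 + (2 + (1/9)**2)**2/(1/9)**2) = 46*(64 + (2 + (1/9)**2)**2/9**(-2)) = 46*(64 + 81*(2 + 1/81)**2) = 46*(64 + 81*(163/81)**2) = 46*(64 + 81*(26569/6561)) = 46*(64 + 26569/81) = 46*(31753/81) = 1460638/81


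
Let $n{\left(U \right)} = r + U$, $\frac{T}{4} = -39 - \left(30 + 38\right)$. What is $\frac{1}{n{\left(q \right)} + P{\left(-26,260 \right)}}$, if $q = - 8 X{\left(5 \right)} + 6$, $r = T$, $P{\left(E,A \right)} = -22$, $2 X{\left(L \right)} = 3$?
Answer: $- \frac{1}{456} \approx -0.002193$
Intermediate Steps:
$X{\left(L \right)} = \frac{3}{2}$ ($X{\left(L \right)} = \frac{1}{2} \cdot 3 = \frac{3}{2}$)
$T = -428$ ($T = 4 \left(-39 - \left(30 + 38\right)\right) = 4 \left(-39 - 68\right) = 4 \left(-107\right) = -428$)
$r = -428$
$q = -6$ ($q = \left(-8\right) \frac{3}{2} + 6 = -12 + 6 = -6$)
$n{\left(U \right)} = -428 + U$
$\frac{1}{n{\left(q \right)} + P{\left(-26,260 \right)}} = \frac{1}{\left(-428 - 6\right) - 22} = \frac{1}{-434 - 22} = \frac{1}{-456} = - \frac{1}{456}$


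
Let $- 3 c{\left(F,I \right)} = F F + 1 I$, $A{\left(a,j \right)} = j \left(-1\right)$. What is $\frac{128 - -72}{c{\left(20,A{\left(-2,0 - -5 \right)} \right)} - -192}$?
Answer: $\frac{600}{181} \approx 3.3149$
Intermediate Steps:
$A{\left(a,j \right)} = - j$
$c{\left(F,I \right)} = - \frac{I}{3} - \frac{F^{2}}{3}$ ($c{\left(F,I \right)} = - \frac{F F + 1 I}{3} = - \frac{F^{2} + I}{3} = - \frac{I + F^{2}}{3} = - \frac{I}{3} - \frac{F^{2}}{3}$)
$\frac{128 - -72}{c{\left(20,A{\left(-2,0 - -5 \right)} \right)} - -192} = \frac{128 - -72}{\left(- \frac{\left(-1\right) \left(0 - -5\right)}{3} - \frac{20^{2}}{3}\right) - -192} = \frac{128 + 72}{\left(- \frac{\left(-1\right) \left(0 + 5\right)}{3} - \frac{400}{3}\right) + 192} = \frac{200}{\left(- \frac{\left(-1\right) 5}{3} - \frac{400}{3}\right) + 192} = \frac{200}{\left(\left(- \frac{1}{3}\right) \left(-5\right) - \frac{400}{3}\right) + 192} = \frac{200}{\left(\frac{5}{3} - \frac{400}{3}\right) + 192} = \frac{200}{- \frac{395}{3} + 192} = \frac{200}{\frac{181}{3}} = 200 \cdot \frac{3}{181} = \frac{600}{181}$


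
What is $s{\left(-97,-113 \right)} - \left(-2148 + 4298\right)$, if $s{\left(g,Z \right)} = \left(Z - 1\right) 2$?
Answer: $-2378$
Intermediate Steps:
$s{\left(g,Z \right)} = -2 + 2 Z$ ($s{\left(g,Z \right)} = \left(-1 + Z\right) 2 = -2 + 2 Z$)
$s{\left(-97,-113 \right)} - \left(-2148 + 4298\right) = \left(-2 + 2 \left(-113\right)\right) - \left(-2148 + 4298\right) = \left(-2 - 226\right) - 2150 = -228 - 2150 = -2378$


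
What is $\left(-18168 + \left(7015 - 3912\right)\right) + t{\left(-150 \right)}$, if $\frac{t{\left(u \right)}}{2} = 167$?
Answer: $-14731$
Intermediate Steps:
$t{\left(u \right)} = 334$ ($t{\left(u \right)} = 2 \cdot 167 = 334$)
$\left(-18168 + \left(7015 - 3912\right)\right) + t{\left(-150 \right)} = \left(-18168 + \left(7015 - 3912\right)\right) + 334 = \left(-18168 + 3103\right) + 334 = -15065 + 334 = -14731$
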